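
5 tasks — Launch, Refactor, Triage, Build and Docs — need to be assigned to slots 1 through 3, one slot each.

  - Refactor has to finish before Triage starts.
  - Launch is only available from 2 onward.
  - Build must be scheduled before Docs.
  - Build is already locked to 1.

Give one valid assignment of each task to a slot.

Docs -> 2, Build -> 1, Launch -> 2, Refactor -> 1, Triage -> 2

Checking: Build(1) before Docs(2); Refactor(1) before Triage(2); Build=1 in [1,1]; Launch=2 in [2,3].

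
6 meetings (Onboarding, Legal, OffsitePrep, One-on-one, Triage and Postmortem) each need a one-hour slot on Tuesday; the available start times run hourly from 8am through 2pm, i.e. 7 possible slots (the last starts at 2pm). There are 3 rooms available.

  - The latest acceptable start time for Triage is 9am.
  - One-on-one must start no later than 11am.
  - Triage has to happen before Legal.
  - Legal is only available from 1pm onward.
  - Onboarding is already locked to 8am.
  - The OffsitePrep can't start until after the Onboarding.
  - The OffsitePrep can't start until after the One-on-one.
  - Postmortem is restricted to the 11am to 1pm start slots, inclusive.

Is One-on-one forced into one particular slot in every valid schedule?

No

One-on-one can be 8am (e.g. Triage -> 8am, One-on-one -> 8am, Onboarding -> 8am, Postmortem -> 11am, Legal -> 1pm, OffsitePrep -> 9am) or 9am (e.g. Postmortem -> 11am, Onboarding -> 8am, Triage -> 8am, One-on-one -> 9am, Legal -> 1pm, OffsitePrep -> 10am).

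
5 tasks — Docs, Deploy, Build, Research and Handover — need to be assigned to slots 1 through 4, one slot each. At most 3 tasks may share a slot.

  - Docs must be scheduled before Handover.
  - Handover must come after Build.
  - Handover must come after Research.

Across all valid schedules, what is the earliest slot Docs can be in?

1

Downstream work caps Docs at 3.
Docs at 1 is achievable: Build in 1; Deploy in 2; Research in 1; Handover in 2; Docs in 1.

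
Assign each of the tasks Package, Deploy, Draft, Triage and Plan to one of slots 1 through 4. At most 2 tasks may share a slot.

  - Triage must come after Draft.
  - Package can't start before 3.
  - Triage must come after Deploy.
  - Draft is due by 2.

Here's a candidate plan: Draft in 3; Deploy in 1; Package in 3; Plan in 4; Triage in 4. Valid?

No. Draft is due by 2 is not satisfied.

Triage must come after Draft — holds.
Package can't start before 3 — holds.
At most 2 tasks may share a slot — holds.
Triage must come after Deploy — holds.
Draft is due by 2 — violated.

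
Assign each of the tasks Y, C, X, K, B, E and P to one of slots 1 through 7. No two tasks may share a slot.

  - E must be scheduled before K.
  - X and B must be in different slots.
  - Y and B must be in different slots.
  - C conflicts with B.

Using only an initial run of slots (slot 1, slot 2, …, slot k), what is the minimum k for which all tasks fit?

7

The precedence chain requires at least 2 distinct slots.
With at most 1 per slot and 7 tasks, at least 7 slots are needed.
7 works (last occupied slot: 7): for example P in 7, C in 4, B in 6, K in 2, Y in 3, X in 5, E in 1.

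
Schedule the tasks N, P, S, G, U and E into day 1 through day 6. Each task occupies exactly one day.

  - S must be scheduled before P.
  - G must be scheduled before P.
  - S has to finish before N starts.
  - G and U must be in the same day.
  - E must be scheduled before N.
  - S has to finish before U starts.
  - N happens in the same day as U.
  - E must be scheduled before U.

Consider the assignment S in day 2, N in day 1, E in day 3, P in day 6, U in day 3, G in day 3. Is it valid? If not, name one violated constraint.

No. E must be scheduled before N is not satisfied.

E must be scheduled before U — violated.
G must be scheduled before P — holds.
S has to finish before U starts — holds.
N happens in the same day as U — violated.
E must be scheduled before N — violated.
S has to finish before N starts — violated.
S must be scheduled before P — holds.
G and U must be in the same day — holds.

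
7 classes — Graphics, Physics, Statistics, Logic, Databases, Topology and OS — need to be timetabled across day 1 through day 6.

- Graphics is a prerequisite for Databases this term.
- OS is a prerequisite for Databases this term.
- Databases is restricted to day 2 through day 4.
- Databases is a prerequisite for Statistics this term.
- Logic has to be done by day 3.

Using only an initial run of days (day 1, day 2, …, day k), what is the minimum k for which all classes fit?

3 days

The precedence chain requires at least 3 distinct days.
3 works (last occupied day: day 3): for example Graphics -> day 1, Logic -> day 1, OS -> day 1, Databases -> day 2, Physics -> day 1, Statistics -> day 3, Topology -> day 1.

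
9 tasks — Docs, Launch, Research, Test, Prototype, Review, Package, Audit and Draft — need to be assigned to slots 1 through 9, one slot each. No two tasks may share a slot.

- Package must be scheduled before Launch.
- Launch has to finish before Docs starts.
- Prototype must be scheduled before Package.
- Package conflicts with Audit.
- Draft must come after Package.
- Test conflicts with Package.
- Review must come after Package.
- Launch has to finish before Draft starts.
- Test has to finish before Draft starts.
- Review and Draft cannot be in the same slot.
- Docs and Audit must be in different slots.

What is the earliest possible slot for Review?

3

Precedence pushes Review to at least 3.
Review at 3 is achievable: Launch=4, Audit=9, Package=2, Test=5, Draft=6, Research=8, Review=3, Docs=7, Prototype=1.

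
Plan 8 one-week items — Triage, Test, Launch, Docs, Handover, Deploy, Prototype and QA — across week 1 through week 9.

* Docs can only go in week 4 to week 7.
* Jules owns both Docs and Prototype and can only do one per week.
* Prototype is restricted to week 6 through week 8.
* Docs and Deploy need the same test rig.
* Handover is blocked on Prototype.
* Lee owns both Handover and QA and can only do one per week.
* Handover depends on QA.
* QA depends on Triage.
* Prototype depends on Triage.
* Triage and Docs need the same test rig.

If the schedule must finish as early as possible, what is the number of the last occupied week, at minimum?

7

The precedence chain requires at least 3 distinct weeks.
Propagating the time windows through the other constraints, Handover can't land before week 7, so the schedule must run through at least week 7.
7 works (last occupied week: week 7): for example Docs=week 4; Handover=week 7; Deploy=week 1; QA=week 2; Prototype=week 6; Triage=week 1; Test=week 1; Launch=week 1.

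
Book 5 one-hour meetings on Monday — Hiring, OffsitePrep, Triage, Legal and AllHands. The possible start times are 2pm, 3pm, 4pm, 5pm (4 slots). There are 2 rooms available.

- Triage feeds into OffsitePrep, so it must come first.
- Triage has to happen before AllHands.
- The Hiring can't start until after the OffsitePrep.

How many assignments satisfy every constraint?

Splitting on Hiring: it can be 4pm (10), 5pm (26). Listing each branch's schedules as (OffsitePrep, Triage, Legal, AllHands):
Hiring=4pm: (3pm,2pm,2pm,3pm) (3pm,2pm,2pm,4pm) (3pm,2pm,2pm,5pm) (3pm,2pm,3pm,4pm) (3pm,2pm,3pm,5pm) (3pm,2pm,4pm,3pm) (3pm,2pm,4pm,5pm) (3pm,2pm,5pm,3pm) (3pm,2pm,5pm,4pm) (3pm,2pm,5pm,5pm) — 10.
Hiring=5pm: (3pm,2pm,2pm,3pm) (3pm,2pm,2pm,4pm) (3pm,2pm,2pm,5pm) (3pm,2pm,3pm,4pm) (3pm,2pm,3pm,5pm) (3pm,2pm,4pm,3pm) (3pm,2pm,4pm,4pm) (3pm,2pm,4pm,5pm) (3pm,2pm,5pm,3pm) (3pm,2pm,5pm,4pm) (4pm,2pm,2pm,3pm) (4pm,2pm,2pm,4pm) (4pm,2pm,2pm,5pm) (4pm,2pm,3pm,3pm) (4pm,2pm,3pm,4pm) (4pm,2pm,3pm,5pm) (4pm,2pm,4pm,3pm) (4pm,2pm,4pm,5pm) (4pm,2pm,5pm,3pm) (4pm,2pm,5pm,4pm) (4pm,3pm,2pm,4pm) (4pm,3pm,2pm,5pm) (4pm,3pm,3pm,4pm) (4pm,3pm,3pm,5pm) (4pm,3pm,4pm,5pm) (4pm,3pm,5pm,4pm) — 26.
Summing: 10 + 26 = 36.

36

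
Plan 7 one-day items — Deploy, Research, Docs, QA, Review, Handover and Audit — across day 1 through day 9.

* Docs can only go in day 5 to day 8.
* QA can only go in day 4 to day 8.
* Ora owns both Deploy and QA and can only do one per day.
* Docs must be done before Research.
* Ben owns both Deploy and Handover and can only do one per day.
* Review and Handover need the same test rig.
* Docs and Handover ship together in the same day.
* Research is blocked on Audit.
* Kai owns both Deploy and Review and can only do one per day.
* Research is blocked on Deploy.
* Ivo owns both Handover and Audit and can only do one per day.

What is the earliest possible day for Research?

day 6

Precedence pushes Research to at least day 6.
Research at day 6 is achievable: Audit=day 1; QA=day 4; Handover=day 5; Review=day 2; Deploy=day 1; Docs=day 5; Research=day 6.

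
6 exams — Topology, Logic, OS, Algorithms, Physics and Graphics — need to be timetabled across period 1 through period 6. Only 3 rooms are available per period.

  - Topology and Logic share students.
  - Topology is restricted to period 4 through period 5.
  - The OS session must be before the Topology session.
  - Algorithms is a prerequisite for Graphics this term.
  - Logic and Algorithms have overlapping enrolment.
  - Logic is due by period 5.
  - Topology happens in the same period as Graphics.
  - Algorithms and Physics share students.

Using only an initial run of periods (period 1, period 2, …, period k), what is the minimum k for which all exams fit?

4 periods

The precedence chain requires at least 2 distinct periods.
With at most 3 per period and 6 exams, at least 2 periods are needed.
Topology can't be placed before period 4, so the schedule must run through at least period 4.
4 works (last occupied period: period 4): for example Physics -> period 2; Logic -> period 2; Algorithms -> period 1; Graphics -> period 4; Topology -> period 4; OS -> period 1.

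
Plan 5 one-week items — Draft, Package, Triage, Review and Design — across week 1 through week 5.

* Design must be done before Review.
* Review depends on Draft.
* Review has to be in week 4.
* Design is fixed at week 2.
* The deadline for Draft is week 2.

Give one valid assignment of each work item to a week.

Review in week 4; Design in week 2; Draft in week 1; Triage in week 1; Package in week 1

Checking: Draft(week 1) before Review(week 4); Design(week 2) before Review(week 4); Review=week 4 in [week 4,week 4]; Draft=week 1 in [week 1,week 2]; Design=week 2 in [week 2,week 2].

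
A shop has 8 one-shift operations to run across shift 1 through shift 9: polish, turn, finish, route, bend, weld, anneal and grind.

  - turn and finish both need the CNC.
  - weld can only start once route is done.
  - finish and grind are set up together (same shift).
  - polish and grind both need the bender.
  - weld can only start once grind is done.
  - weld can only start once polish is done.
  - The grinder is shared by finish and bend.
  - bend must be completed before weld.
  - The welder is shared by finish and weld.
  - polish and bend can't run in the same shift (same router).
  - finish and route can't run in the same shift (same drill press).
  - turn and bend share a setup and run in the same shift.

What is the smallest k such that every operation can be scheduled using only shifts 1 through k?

The precedence chain requires at least 2 distinct shifts.
Those bounds only give 2; check 3 shifts directly (anything shorter is at least as hard).
Could 3 shifts be enough, i.e. nothing placed later than shift 3? No: weld must come after route (at shift 1 or later) → {shift 2, shift 3}; polish must come before weld (at shift 3 or earlier) → {shift 1, shift 2}; grind must come before weld (at shift 3 or earlier) → {shift 1, shift 2}; bend must come before weld (at shift 3 or earlier) → {shift 1, shift 2}; finish must be in the same shift as grind (in {shift 1, shift 2}) → {shift 1, shift 2}; turn must be in the same shift as bend (in {shift 1, shift 2}) → {shift 1, shift 2}; polish, turn and finish must all be in different shifts (polish/turn can't share; polish/finish can't share; turn/finish can't share), but they are limited to polish in {shift 1, shift 2}, turn in {shift 1, shift 2}, finish in {shift 1, shift 2} — together just 2 shifts: 3 operations can't fit in 2 distinct shifts.
So 3 shifts is not enough.
4 works (last occupied shift: shift 4): for example finish -> shift 3; bend -> shift 2; grind -> shift 3; anneal -> shift 1; weld -> shift 4; polish -> shift 1; route -> shift 1; turn -> shift 2.

4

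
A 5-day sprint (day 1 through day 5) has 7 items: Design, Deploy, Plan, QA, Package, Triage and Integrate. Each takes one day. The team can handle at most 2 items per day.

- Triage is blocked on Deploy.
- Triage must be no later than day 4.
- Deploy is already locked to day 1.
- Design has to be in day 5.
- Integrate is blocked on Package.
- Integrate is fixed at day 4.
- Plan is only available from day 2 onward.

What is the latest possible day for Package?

Downstream work caps Package at day 3.
Package at day 3 is achievable: Deploy -> day 1; Design -> day 5; Triage -> day 2; QA -> day 1; Package -> day 3; Integrate -> day 4; Plan -> day 2.

day 3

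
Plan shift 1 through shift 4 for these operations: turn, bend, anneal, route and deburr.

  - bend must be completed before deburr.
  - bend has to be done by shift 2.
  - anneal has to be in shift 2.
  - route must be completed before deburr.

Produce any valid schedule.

deburr in shift 2, route in shift 1, anneal in shift 2, turn in shift 1, bend in shift 1

Checking: bend(shift 1) before deburr(shift 2); route(shift 1) before deburr(shift 2); bend=shift 1 in [shift 1,shift 2]; anneal=shift 2 in [shift 2,shift 2].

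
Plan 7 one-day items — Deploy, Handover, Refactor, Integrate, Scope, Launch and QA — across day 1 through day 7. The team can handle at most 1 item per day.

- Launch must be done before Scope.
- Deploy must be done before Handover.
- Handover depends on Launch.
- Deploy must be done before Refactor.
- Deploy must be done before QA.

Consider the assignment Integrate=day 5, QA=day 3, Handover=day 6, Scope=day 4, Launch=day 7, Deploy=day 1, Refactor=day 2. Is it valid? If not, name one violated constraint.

Deploy must be done before QA — holds.
Handover depends on Launch — violated.
The team can handle at most 1 item per day — holds.
Launch must be done before Scope — violated.
Deploy must be done before Handover — holds.
Deploy must be done before Refactor — holds.

Invalid. Launch must be done before Scope.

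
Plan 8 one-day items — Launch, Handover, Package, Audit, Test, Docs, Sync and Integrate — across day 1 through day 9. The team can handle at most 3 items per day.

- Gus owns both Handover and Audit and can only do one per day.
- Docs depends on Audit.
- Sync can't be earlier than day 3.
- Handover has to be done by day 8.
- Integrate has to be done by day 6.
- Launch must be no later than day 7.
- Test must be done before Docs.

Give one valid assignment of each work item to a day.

Audit=day 2; Docs=day 3; Test=day 2; Package=day 2; Sync=day 3; Handover=day 1; Launch=day 1; Integrate=day 1

Checking: Test(day 2) before Docs(day 3); Audit(day 2) before Docs(day 3); Handover(day 1) != Audit(day 2); Handover=day 1 in [day 1,day 8]; Launch=day 1 in [day 1,day 7]; Sync=day 3 in [day 3,day 9]; Integrate=day 1 in [day 1,day 6]; max 3 per day (cap 3).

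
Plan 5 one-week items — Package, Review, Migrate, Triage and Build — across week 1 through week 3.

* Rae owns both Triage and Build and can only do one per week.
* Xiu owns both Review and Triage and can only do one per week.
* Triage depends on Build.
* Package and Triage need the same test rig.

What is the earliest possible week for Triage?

Precedence pushes Triage to at least week 2.
Triage at week 2 is achievable: Triage in week 2, Review in week 1, Migrate in week 1, Package in week 1, Build in week 1.

week 2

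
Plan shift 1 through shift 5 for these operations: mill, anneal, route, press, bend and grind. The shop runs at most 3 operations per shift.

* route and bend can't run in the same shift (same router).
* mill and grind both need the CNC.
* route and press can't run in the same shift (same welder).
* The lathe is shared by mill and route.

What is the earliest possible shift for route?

route at shift 1 is achievable: mill in shift 2; grind in shift 1; bend in shift 2; anneal in shift 1; press in shift 2; route in shift 1.

shift 1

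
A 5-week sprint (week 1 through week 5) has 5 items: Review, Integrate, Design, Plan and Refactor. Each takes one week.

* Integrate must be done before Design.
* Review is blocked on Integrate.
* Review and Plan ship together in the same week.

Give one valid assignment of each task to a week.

Integrate=week 1; Plan=week 2; Design=week 2; Review=week 2; Refactor=week 1

Checking: Integrate(week 1) before Design(week 2); Integrate(week 1) before Review(week 2); Review = Plan = week 2.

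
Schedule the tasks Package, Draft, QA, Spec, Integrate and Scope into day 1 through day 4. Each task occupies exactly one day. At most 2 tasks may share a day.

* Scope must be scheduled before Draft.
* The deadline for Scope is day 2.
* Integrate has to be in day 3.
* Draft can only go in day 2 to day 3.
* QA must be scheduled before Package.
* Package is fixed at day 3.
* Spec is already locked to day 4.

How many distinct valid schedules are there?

Enumerating: Integrate=day 3, QA=day 1, Package=day 3, Scope=day 1, Spec=day 4, Draft=day 2 | Integrate=day 3, Draft=day 2, Scope=day 1, QA=day 2, Package=day 3, Spec=day 4.

2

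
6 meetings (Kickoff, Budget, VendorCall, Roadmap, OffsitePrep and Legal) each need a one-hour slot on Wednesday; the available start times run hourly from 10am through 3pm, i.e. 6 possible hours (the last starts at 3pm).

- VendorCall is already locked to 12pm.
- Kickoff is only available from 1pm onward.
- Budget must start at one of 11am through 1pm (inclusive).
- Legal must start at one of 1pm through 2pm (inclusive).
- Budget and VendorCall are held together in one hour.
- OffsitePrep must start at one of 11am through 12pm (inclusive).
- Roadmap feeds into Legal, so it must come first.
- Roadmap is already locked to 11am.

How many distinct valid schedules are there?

12

Splitting on Kickoff: it can be 1pm (4), 2pm (4), 3pm (4). Listing each branch's schedules as (Budget, VendorCall, Roadmap, OffsitePrep, Legal):
Kickoff=1pm: (12pm,12pm,11am,11am,1pm) (12pm,12pm,11am,11am,2pm) (12pm,12pm,11am,12pm,1pm) (12pm,12pm,11am,12pm,2pm) — 4.
Kickoff=2pm: (12pm,12pm,11am,11am,1pm) (12pm,12pm,11am,11am,2pm) (12pm,12pm,11am,12pm,1pm) (12pm,12pm,11am,12pm,2pm) — 4.
Kickoff=3pm: (12pm,12pm,11am,11am,1pm) (12pm,12pm,11am,11am,2pm) (12pm,12pm,11am,12pm,1pm) (12pm,12pm,11am,12pm,2pm) — 4.
Summing: 4 + 4 + 4 = 12.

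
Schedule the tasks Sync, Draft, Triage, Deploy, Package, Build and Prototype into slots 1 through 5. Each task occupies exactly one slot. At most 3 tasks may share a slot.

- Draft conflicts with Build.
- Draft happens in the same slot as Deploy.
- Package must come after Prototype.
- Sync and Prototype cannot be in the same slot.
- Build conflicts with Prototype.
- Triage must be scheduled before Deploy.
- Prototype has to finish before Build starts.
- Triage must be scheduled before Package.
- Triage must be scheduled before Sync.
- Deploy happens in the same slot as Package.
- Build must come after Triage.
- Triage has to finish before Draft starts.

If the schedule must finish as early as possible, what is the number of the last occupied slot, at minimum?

slot 3

The precedence chain requires at least 2 distinct slots.
With at most 3 per slot and 7 tasks, at least 3 slots are needed.
3 works (last occupied slot: 3): for example Prototype in 1, Deploy in 2, Sync in 3, Draft in 2, Triage in 1, Package in 2, Build in 3.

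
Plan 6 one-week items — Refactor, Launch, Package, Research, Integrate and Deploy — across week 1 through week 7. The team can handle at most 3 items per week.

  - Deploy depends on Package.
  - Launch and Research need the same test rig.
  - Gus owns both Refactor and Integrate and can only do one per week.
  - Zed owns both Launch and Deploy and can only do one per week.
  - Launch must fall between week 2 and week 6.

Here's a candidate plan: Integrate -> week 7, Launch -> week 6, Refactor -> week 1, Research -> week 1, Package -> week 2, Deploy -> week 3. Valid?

Zed owns both Launch and Deploy and can only do one per week — holds.
Gus owns both Refactor and Integrate and can only do one per week — holds.
Launch and Research need the same test rig — holds.
The team can handle at most 3 items per week — holds.
Launch must fall between week 2 and week 6 — holds.
Deploy depends on Package — holds.

Yes, all constraints hold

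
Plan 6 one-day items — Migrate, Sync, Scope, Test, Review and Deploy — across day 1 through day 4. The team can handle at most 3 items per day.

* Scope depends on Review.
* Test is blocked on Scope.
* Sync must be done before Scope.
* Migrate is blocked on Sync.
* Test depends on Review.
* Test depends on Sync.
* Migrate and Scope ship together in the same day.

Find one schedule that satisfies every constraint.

Test=day 3, Migrate=day 2, Sync=day 1, Deploy=day 1, Review=day 1, Scope=day 2

Checking: Scope(day 2) before Test(day 3); Review(day 1) before Scope(day 2); Sync(day 1) before Scope(day 2); Sync(day 1) before Test(day 3); Review(day 1) before Test(day 3); Sync(day 1) before Migrate(day 2); Migrate = Scope = day 2; max 3 per day (cap 3).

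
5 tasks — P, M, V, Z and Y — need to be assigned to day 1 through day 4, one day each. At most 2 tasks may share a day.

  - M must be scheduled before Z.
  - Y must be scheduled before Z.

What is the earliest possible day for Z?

day 2

Precedence pushes Z to at least day 2.
Z at day 2 is achievable: Z in day 2, M in day 1, V in day 3, P in day 2, Y in day 1.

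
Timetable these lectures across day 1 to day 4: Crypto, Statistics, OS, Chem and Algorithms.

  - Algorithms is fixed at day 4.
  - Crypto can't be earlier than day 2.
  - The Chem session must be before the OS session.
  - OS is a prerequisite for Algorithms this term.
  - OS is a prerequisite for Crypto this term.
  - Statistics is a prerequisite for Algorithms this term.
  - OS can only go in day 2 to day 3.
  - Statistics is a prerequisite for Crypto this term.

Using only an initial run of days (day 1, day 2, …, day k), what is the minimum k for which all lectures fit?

The precedence chain requires at least 3 distinct days.
Algorithms can't be placed before day 4, so the schedule must run through at least day 4.
4 works (last occupied day: day 4): for example Crypto in day 3, Algorithms in day 4, OS in day 2, Statistics in day 1, Chem in day 1.

4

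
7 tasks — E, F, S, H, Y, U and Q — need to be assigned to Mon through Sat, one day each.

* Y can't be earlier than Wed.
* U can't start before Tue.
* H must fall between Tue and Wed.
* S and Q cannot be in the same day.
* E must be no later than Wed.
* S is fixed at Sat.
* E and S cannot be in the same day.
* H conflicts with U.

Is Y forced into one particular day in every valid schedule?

Y can be Wed (e.g. E in Mon; Q in Mon; H in Tue; F in Mon; U in Wed; Y in Wed; S in Sat) or Thu (e.g. H in Tue; Y in Thu; Q in Mon; U in Wed; E in Mon; S in Sat; F in Mon).

No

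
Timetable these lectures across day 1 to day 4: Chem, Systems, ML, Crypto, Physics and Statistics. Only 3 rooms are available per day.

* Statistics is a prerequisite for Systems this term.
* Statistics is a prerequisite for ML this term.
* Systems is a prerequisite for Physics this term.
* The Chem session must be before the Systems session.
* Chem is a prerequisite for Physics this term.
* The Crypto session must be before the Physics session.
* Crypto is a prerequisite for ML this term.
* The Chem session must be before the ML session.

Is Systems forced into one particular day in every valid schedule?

Systems can be day 2 (e.g. Systems -> day 2; Chem -> day 1; ML -> day 2; Statistics -> day 1; Crypto -> day 1; Physics -> day 3) or day 3 (e.g. Physics=day 4; Systems=day 3; Statistics=day 1; Chem=day 1; Crypto=day 1; ML=day 2).

No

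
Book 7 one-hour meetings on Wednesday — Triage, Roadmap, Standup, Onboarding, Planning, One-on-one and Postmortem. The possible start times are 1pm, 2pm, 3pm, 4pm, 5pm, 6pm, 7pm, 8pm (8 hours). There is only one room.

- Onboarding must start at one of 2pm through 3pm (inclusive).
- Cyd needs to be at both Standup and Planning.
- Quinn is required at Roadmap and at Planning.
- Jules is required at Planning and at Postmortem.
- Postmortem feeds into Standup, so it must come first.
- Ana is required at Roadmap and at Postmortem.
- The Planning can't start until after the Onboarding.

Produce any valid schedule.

Onboarding=2pm; One-on-one=7pm; Triage=5pm; Postmortem=1pm; Planning=4pm; Roadmap=6pm; Standup=3pm

Checking: Postmortem(1pm) before Standup(3pm); Onboarding(2pm) before Planning(4pm); Standup(3pm) != Planning(4pm); Planning(4pm) != Postmortem(1pm); Roadmap(6pm) != Postmortem(1pm); Roadmap(6pm) != Planning(4pm); Onboarding=2pm in [2pm,3pm]; max 1 per hour (cap 1).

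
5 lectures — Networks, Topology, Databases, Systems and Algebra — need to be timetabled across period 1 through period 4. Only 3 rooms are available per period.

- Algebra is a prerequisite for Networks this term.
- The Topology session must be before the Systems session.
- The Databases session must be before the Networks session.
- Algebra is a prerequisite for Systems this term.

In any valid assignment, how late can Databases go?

Downstream work caps Databases at period 3.
Databases at period 3 is achievable: Algebra in period 1, Databases in period 3, Networks in period 4, Systems in period 2, Topology in period 1.

period 3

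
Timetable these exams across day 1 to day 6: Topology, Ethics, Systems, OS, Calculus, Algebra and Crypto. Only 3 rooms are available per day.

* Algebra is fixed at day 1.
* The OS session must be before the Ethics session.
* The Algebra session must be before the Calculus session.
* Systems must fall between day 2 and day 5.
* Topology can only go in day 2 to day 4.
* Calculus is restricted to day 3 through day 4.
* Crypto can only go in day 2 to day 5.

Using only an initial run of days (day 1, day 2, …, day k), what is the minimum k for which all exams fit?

The precedence chain requires at least 2 distinct days.
With at most 3 per day and 7 exams, at least 3 days are needed.
Calculus can't be placed before day 3, so the schedule must run through at least day 3.
3 works (last occupied day: day 3): for example Systems -> day 2; Topology -> day 2; OS -> day 1; Ethics -> day 3; Algebra -> day 1; Crypto -> day 2; Calculus -> day 3.

3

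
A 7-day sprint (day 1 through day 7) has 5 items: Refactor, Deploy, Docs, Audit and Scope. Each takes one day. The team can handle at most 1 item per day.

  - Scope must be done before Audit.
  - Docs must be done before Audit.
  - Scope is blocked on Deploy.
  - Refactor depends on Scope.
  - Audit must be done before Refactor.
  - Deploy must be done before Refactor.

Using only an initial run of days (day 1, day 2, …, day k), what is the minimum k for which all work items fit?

5

The precedence chain requires at least 4 distinct days.
With at most 1 per day and 5 work items, at least 5 days are needed.
5 works (last occupied day: day 5): for example Audit in day 4; Scope in day 2; Deploy in day 1; Refactor in day 5; Docs in day 3.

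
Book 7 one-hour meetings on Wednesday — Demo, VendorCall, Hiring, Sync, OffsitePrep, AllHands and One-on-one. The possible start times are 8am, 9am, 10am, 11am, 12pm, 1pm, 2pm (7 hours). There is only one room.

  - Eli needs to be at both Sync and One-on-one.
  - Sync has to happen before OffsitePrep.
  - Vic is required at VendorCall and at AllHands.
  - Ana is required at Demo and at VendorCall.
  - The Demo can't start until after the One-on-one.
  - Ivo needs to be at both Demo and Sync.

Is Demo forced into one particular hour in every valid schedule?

Demo can be 9am (e.g. Hiring -> 1pm, VendorCall -> 12pm, Demo -> 9am, AllHands -> 2pm, One-on-one -> 8am, Sync -> 10am, OffsitePrep -> 11am) or 10am (e.g. AllHands in 2pm, Sync in 8am, VendorCall in 12pm, Demo in 10am, One-on-one in 9am, Hiring in 1pm, OffsitePrep in 11am).

No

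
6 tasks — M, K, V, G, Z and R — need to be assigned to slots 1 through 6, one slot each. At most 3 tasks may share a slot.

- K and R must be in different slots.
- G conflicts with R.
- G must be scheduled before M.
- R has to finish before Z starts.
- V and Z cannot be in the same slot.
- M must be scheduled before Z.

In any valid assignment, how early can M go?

2

Precedence pushes M to at least 2; downstream work caps M at 5.
M at 2 is achievable: V -> 1; R -> 2; M -> 2; Z -> 3; G -> 1; K -> 1.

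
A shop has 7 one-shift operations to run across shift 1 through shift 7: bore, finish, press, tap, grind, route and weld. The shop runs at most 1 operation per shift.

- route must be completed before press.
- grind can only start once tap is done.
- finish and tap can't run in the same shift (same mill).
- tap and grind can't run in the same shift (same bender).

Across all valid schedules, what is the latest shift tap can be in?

shift 6

Downstream work caps tap at shift 6.
tap at shift 6 is achievable: press -> shift 2, tap -> shift 6, finish -> shift 4, route -> shift 1, bore -> shift 3, grind -> shift 7, weld -> shift 5.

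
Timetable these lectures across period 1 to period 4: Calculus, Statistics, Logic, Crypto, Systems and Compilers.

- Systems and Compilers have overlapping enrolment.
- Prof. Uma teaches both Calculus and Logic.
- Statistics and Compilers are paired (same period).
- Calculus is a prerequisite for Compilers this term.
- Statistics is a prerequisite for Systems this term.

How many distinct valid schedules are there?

48

Splitting on Calculus: it can be period 1 (36), period 2 (12). Listing each branch's schedules as (Statistics, Logic, Crypto, Systems, Compilers) by period number:
Calculus=period 1: (2,2,1,3,2) (2,2,1,4,2) (2,2,2,3,2) (2,2,2,4,2) (2,2,3,3,2) (2,2,3,4,2) (2,2,4,3,2) (2,2,4,4,2) (2,3,1,3,2) (2,3,1,4,2) (2,3,2,3,2) (2,3,2,4,2) (2,3,3,3,2) (2,3,3,4,2) (2,3,4,3,2) (2,3,4,4,2) (2,4,1,3,2) (2,4,1,4,2) (2,4,2,3,2) (2,4,2,4,2) (2,4,3,3,2) (2,4,3,4,2) (2,4,4,3,2) (2,4,4,4,2) (3,2,1,4,3) (3,2,2,4,3) (3,2,3,4,3) (3,2,4,4,3) (3,3,1,4,3) (3,3,2,4,3) (3,3,3,4,3) (3,3,4,4,3) (3,4,1,4,3) (3,4,2,4,3) (3,4,3,4,3) (3,4,4,4,3) — 36.
Calculus=period 2: (3,1,1,4,3) (3,1,2,4,3) (3,1,3,4,3) (3,1,4,4,3) (3,3,1,4,3) (3,3,2,4,3) (3,3,3,4,3) (3,3,4,4,3) (3,4,1,4,3) (3,4,2,4,3) (3,4,3,4,3) (3,4,4,4,3) — 12.
Summing: 36 + 12 = 48.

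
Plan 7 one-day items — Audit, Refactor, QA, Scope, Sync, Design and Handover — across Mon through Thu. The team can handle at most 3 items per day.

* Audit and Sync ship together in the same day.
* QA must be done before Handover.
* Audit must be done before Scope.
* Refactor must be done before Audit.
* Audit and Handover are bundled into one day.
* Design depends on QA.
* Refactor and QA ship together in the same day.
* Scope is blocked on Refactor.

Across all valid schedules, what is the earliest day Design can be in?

Precedence pushes Design to at least Tue.
Design at Tue is achievable: Scope in Thu; QA in Mon; Sync in Wed; Handover in Wed; Audit in Wed; Refactor in Mon; Design in Tue.

Tue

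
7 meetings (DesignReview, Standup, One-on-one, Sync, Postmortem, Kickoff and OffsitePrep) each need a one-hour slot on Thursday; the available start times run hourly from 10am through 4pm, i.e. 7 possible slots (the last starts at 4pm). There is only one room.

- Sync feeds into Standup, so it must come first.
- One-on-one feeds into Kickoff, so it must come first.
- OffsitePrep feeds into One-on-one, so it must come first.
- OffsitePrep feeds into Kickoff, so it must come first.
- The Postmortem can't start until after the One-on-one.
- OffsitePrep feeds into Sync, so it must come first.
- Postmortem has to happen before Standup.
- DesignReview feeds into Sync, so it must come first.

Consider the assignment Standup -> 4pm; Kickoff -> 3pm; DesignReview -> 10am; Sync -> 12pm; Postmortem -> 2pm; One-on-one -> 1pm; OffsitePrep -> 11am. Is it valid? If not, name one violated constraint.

DesignReview feeds into Sync, so it must come first — holds.
OffsitePrep feeds into One-on-one, so it must come first — holds.
The Postmortem can't start until after the One-on-one — holds.
There is only one room — holds.
OffsitePrep feeds into Sync, so it must come first — holds.
OffsitePrep feeds into Kickoff, so it must come first — holds.
One-on-one feeds into Kickoff, so it must come first — holds.
Sync feeds into Standup, so it must come first — holds.
Postmortem has to happen before Standup — holds.

Valid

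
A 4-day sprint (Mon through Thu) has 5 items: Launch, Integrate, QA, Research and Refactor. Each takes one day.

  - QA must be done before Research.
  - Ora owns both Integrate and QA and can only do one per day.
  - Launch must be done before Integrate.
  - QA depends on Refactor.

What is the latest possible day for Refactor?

Tue

Downstream work caps Refactor at Tue.
Refactor at Tue is achievable: Refactor=Tue; Launch=Mon; Integrate=Tue; Research=Thu; QA=Wed.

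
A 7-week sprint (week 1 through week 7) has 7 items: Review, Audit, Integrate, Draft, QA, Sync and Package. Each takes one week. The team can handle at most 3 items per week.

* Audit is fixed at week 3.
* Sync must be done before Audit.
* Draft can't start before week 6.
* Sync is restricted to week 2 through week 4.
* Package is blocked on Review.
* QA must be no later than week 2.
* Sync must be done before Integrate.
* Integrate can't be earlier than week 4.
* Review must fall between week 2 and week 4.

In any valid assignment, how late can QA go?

week 2

QA's own window allows nothing later than week 2.
QA at week 2 is achievable: Review=week 2; Draft=week 6; Audit=week 3; Integrate=week 4; Package=week 3; Sync=week 2; QA=week 2.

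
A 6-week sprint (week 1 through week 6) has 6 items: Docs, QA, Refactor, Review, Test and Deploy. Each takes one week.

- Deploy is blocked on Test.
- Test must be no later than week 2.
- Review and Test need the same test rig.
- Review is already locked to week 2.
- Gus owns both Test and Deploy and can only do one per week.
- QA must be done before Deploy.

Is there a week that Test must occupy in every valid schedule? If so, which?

Test's window is week 1–week 2.
Review is fixed at week 2, and Test can't share a week with Review.
So Test must be week 1.

week 1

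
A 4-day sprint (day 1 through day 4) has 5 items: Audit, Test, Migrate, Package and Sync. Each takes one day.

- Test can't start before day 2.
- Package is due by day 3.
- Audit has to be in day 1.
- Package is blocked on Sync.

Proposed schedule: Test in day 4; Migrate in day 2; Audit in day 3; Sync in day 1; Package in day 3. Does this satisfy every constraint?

Package is due by day 3 — holds.
Audit has to be in day 1 — violated.
Package is blocked on Sync — holds.
Test can't start before day 2 — holds.

No — it violates: Audit has to be in day 1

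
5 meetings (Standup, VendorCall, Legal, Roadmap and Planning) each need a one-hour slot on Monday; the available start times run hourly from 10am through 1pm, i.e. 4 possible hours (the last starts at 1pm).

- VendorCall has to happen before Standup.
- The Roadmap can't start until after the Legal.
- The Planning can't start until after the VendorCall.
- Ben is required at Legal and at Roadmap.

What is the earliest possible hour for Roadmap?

Precedence pushes Roadmap to at least 11am.
Roadmap at 11am is achievable: Planning in 11am; Legal in 10am; VendorCall in 10am; Standup in 11am; Roadmap in 11am.

11am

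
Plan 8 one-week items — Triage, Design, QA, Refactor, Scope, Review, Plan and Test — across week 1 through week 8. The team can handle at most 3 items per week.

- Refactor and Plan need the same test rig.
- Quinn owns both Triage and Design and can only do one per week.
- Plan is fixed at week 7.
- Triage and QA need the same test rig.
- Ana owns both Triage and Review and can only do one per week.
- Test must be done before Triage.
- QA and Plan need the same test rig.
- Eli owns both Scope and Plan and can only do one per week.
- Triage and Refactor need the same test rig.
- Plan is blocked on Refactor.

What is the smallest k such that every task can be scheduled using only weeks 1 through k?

The precedence chain requires at least 2 distinct weeks.
With at most 3 per week and 8 tasks, at least 3 weeks are needed.
Plan can't be placed before week 7, so the schedule must run through at least week 7.
7 works (last occupied week: week 7): for example Plan=week 7; Scope=week 2; Triage=week 2; Review=week 3; QA=week 3; Test=week 1; Design=week 1; Refactor=week 1.

7 weeks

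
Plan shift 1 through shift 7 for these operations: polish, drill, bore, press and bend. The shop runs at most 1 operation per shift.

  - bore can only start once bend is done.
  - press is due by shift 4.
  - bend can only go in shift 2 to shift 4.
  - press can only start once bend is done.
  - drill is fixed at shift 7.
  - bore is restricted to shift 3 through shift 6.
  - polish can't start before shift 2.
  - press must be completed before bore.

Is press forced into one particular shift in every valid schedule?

No

press can be shift 3 (e.g. polish -> shift 5; bend -> shift 2; press -> shift 3; bore -> shift 4; drill -> shift 7) or shift 4 (e.g. drill=shift 7; bore=shift 5; press=shift 4; polish=shift 3; bend=shift 2).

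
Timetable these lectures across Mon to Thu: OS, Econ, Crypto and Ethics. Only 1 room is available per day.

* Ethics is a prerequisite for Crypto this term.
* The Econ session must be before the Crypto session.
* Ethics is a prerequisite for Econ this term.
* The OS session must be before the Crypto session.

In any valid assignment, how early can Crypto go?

Thu

Precedence pushes Crypto to at least Wed.
Crypto at Thu is achievable: Econ=Tue, Ethics=Mon, Crypto=Thu, OS=Wed.
Nothing earlier works — the capacity limit rule out every day before Thu.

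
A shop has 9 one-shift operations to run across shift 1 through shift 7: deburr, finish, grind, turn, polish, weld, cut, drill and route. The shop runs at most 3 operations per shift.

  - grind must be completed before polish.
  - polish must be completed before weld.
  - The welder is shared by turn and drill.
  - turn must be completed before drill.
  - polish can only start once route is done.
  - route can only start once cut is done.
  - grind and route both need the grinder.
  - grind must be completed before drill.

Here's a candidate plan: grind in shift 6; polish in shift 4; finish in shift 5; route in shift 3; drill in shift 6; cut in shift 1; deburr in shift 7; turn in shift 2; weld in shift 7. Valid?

No — it violates: grind must be completed before polish

polish must be completed before weld — holds.
turn must be completed before drill — holds.
grind must be completed before drill — violated.
The shop runs at most 3 operations per shift — holds.
route can only start once cut is done — holds.
polish can only start once route is done — holds.
The welder is shared by turn and drill — holds.
grind and route both need the grinder — holds.
grind must be completed before polish — violated.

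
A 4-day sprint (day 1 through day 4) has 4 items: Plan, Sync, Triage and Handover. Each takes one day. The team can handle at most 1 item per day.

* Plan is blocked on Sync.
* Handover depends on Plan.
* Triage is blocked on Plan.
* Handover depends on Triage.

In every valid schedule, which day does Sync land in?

Downstream work caps Sync at day 1.
So Sync is pinned to day 1.

day 1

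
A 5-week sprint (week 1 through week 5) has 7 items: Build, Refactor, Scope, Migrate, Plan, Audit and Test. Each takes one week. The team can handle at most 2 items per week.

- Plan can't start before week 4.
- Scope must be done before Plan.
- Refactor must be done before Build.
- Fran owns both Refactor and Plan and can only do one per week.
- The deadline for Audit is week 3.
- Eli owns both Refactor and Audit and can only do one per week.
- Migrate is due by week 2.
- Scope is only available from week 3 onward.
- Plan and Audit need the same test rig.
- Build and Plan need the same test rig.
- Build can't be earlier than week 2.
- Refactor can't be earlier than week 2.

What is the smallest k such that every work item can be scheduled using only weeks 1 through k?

4

The precedence chain requires at least 2 distinct weeks.
With at most 2 per week and 7 work items, at least 4 weeks are needed.
Plan can't be placed before week 4, so the schedule must run through at least week 4.
4 works (last occupied week: week 4): for example Plan -> week 4, Refactor -> week 2, Test -> week 2, Build -> week 3, Migrate -> week 1, Audit -> week 1, Scope -> week 3.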